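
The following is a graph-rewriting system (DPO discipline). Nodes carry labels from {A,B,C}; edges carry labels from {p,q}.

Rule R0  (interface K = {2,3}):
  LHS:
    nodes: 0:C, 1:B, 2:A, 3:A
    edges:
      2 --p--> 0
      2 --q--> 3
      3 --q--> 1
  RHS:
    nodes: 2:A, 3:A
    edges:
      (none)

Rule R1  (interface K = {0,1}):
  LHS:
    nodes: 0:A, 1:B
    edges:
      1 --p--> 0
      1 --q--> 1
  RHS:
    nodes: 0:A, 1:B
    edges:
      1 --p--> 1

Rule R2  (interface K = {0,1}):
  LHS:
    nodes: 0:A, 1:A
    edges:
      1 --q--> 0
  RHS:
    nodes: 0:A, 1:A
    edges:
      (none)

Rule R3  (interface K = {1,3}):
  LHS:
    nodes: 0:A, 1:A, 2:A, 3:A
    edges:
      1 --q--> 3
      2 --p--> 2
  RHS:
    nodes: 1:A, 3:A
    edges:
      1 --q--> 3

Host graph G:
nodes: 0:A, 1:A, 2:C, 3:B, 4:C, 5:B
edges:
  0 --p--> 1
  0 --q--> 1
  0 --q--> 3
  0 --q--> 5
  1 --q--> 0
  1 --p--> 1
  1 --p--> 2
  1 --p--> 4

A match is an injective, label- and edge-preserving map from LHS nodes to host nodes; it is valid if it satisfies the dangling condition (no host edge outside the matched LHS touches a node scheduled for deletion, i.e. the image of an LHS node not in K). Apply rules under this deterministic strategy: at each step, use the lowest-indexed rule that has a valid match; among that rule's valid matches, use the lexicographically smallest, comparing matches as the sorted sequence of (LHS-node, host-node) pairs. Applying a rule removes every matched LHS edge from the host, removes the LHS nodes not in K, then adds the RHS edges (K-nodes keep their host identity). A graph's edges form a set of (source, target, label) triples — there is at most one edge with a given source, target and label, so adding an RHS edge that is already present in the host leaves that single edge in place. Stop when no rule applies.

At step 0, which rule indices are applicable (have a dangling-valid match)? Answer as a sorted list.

R0: 4 valid matches — {0↦2, 1↦3, 2↦1, 3↦0}, {0↦2, 1↦5, 2↦1, 3↦0}, {0↦4, 1↦3, 2↦1, 3↦0} (+1 more)
R1: no valid match — LHS pattern not found
R2: 2 valid matches — {0↦0, 1↦1}, {0↦1, 1↦0}
R3: no valid match — LHS pattern not found

Answer: [R0,R2]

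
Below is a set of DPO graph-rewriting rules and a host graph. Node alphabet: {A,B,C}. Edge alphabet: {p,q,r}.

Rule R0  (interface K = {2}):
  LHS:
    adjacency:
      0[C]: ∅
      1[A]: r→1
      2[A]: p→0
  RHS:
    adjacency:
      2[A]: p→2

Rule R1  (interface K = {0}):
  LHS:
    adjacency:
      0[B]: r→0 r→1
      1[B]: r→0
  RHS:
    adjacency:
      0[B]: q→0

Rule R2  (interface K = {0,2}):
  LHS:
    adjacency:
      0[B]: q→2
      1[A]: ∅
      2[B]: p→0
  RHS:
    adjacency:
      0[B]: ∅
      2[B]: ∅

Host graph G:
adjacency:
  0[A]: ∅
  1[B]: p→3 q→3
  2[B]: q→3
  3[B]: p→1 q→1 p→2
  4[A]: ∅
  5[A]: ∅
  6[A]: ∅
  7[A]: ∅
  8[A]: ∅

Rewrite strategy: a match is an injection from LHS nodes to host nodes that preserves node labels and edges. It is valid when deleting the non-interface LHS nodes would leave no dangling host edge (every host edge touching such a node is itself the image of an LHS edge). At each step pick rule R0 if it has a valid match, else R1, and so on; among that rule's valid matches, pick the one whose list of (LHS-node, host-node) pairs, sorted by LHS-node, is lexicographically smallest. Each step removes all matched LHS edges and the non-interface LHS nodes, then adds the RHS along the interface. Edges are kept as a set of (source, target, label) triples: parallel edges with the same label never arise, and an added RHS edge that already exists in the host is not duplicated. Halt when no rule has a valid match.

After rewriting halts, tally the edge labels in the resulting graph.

Answer: (no edges)

Steps:
initial: |V|=9 |E|=6  E = 1-p->3 1-q->3 2-q->3 3-p->1 3-q->1 3-p->2
step 1: apply R2 at {0↦1, 1↦0, 2↦3}  → |V|=8 |E|=4  E = 1-p->3 2-q->3 3-q->1 3-p->2
step 2: apply R2 at {0↦2, 1↦4, 2↦3}  → |V|=7 |E|=2  E = 1-p->3 3-q->1
step 3: apply R2 at {0↦3, 1↦5, 2↦1}  → |V|=6 |E|=0  E = ∅
final graph: no rule applies after step 3
NF edges: []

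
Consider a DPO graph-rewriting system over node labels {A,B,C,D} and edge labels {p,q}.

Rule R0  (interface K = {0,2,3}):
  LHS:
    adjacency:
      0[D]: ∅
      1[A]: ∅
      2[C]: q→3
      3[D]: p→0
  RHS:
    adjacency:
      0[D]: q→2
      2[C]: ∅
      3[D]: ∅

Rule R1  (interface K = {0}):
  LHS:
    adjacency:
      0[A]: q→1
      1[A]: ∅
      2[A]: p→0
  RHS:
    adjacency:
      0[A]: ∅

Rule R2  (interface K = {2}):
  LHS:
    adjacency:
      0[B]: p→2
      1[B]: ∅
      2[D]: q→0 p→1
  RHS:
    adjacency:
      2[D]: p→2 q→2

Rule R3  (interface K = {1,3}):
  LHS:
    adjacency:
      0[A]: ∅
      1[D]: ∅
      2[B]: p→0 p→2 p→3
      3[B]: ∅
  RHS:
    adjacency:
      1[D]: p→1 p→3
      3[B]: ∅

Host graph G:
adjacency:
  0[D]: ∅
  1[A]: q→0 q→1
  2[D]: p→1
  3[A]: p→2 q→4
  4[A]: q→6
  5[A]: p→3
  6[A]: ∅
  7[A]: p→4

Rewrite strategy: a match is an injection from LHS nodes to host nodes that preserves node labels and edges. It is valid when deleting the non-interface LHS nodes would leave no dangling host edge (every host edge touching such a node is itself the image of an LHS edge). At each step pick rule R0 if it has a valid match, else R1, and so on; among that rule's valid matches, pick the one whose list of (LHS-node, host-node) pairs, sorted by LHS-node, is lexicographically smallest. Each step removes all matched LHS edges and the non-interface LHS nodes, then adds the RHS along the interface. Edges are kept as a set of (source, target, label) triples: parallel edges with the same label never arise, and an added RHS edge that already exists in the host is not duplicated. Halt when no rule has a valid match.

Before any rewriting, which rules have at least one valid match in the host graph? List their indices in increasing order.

Answer: [R1]

Steps:
R0: no valid match — LHS pattern not found
R1: 1 valid match — {0↦4, 1↦6, 2↦7}
R2: no valid match — LHS pattern not found
R3: no valid match — LHS pattern not found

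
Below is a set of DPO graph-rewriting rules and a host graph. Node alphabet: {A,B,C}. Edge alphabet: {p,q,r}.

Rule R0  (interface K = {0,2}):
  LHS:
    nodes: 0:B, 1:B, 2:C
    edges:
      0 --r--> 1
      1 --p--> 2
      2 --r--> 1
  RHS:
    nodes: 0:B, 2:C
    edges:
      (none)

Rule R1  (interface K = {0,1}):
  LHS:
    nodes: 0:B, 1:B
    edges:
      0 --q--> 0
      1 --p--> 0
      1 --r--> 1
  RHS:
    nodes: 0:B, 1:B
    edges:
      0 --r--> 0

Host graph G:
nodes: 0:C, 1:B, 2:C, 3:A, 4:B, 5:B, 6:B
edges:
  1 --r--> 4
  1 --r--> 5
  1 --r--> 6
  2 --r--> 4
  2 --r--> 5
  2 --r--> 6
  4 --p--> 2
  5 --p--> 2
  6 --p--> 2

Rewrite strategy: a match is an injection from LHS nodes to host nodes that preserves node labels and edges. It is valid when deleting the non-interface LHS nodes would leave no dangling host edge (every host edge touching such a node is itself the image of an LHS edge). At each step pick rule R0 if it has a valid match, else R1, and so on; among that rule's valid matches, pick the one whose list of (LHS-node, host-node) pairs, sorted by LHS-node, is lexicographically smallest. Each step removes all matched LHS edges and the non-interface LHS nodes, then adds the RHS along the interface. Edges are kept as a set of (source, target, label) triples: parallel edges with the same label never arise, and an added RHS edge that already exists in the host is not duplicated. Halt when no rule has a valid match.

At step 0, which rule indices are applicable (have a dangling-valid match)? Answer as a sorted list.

R0: 3 valid matches — {0↦1, 1↦4, 2↦2}, {0↦1, 1↦5, 2↦2}, {0↦1, 1↦6, 2↦2}
R1: no valid match — LHS pattern not found

Answer: [R0]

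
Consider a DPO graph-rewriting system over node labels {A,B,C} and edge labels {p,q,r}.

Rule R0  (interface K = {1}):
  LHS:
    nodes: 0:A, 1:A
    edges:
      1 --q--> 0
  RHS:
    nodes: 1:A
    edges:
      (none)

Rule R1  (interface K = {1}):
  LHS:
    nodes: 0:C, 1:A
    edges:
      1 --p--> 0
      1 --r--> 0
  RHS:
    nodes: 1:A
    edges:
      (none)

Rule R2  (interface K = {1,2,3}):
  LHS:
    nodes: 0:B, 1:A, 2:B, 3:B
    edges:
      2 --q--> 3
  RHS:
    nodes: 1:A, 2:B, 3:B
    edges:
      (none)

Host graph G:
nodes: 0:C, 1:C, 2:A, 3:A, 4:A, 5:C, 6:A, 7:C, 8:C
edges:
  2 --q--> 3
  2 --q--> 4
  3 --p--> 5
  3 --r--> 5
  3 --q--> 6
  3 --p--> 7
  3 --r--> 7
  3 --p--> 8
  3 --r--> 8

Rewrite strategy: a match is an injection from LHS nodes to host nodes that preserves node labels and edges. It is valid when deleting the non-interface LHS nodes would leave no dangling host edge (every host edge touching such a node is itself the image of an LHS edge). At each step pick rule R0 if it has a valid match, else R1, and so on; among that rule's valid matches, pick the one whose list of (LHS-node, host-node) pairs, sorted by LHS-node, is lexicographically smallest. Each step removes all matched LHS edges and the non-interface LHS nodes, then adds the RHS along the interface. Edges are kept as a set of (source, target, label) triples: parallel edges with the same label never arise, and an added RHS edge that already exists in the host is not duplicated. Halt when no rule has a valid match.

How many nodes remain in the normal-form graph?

[0] host  ⇒  9 nodes, 9 edges  {2-q->3 2-q->4 3-p->5 3-r->5 3-q->6 3-p->7 3-r->7 3-p->8 3-r->8}
[1] R0 @ {0↦4, 1↦2}  ⇒  8 nodes, 8 edges  {2-q->3 3-p->5 3-r->5 3-q->6 3-p->7 3-r->7 3-p->8 3-r->8}
[2] R0 @ {0↦6, 1↦3}  ⇒  7 nodes, 7 edges  {2-q->3 3-p->5 3-r->5 3-p->7 3-r->7 3-p->8 3-r->8}
[3] R1 @ {0↦5, 1↦3}  ⇒  6 nodes, 5 edges  {2-q->3 3-p->7 3-r->7 3-p->8 3-r->8}
[4] R1 @ {0↦7, 1↦3}  ⇒  5 nodes, 3 edges  {2-q->3 3-p->8 3-r->8}
[5] R1 @ {0↦8, 1↦3}  ⇒  4 nodes, 1 edges  {2-q->3}
[6] R0 @ {0↦3, 1↦2}  ⇒  3 nodes, 0 edges  {∅}
halt: no rule applies after step 6
NF nodes: {0:C, 1:C, 2:A}

Answer: 3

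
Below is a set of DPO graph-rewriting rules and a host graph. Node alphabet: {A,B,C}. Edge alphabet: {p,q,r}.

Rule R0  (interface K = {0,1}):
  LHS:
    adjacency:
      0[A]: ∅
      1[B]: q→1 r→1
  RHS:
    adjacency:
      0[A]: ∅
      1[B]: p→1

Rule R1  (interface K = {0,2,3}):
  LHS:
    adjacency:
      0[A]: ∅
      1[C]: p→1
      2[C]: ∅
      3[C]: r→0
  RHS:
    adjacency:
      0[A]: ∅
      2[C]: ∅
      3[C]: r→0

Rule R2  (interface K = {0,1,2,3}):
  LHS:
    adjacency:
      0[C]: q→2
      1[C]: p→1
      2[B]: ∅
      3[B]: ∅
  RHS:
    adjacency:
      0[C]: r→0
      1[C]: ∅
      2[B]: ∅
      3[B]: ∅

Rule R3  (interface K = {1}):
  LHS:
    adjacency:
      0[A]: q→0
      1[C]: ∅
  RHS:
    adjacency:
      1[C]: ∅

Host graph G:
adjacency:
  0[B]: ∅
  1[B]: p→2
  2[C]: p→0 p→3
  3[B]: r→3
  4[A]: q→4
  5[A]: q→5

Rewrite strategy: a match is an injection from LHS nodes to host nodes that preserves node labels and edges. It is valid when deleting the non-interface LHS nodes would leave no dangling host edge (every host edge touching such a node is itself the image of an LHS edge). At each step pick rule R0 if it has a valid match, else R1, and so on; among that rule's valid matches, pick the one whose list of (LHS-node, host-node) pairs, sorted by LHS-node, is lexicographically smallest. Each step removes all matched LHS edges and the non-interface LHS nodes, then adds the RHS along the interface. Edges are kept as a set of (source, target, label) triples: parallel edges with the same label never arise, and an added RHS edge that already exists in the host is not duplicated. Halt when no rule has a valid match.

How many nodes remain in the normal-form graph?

start.  V:6 E:6  edges: 1-p->2 2-p->0 2-p->3 3-r->3 4-q->4 5-q->5
1. fire R3 via {0↦4, 1↦2}  →  V:5 E:5  edges: 1-p->2 2-p->0 2-p->3 3-r->3 5-q->5
2. fire R3 via {0↦5, 1↦2}  →  V:4 E:4  edges: 1-p->2 2-p->0 2-p->3 3-r->3
final graph: no rule applies after step 2
NF nodes: {0:B, 1:B, 2:C, 3:B}

Answer: 4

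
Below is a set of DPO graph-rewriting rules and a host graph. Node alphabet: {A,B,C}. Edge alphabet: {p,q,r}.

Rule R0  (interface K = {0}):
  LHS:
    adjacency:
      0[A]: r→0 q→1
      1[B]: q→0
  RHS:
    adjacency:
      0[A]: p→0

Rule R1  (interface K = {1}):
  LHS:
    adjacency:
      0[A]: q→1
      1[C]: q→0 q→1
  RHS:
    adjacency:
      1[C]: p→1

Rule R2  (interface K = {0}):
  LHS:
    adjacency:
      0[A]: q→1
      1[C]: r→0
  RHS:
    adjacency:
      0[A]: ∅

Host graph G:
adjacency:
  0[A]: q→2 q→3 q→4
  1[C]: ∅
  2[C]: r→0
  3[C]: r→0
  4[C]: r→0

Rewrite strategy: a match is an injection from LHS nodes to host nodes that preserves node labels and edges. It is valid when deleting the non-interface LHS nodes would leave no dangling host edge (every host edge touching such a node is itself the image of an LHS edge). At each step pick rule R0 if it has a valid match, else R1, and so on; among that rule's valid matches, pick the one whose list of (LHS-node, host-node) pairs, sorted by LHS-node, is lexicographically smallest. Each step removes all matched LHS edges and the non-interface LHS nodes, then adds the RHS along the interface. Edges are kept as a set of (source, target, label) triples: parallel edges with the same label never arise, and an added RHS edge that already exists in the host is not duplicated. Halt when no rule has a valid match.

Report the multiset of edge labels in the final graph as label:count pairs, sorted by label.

initial: |V|=5 |E|=6  E = 0-q->2 0-q->3 0-q->4 2-r->0 3-r->0 4-r->0
step 1: apply R2 at {0↦0, 1↦2}  → |V|=4 |E|=4  E = 0-q->3 0-q->4 3-r->0 4-r->0
step 2: apply R2 at {0↦0, 1↦3}  → |V|=3 |E|=2  E = 0-q->4 4-r->0
step 3: apply R2 at {0↦0, 1↦4}  → |V|=2 |E|=0  E = ∅
halt: no rule applies after step 3
NF edges: []

Answer: (no edges)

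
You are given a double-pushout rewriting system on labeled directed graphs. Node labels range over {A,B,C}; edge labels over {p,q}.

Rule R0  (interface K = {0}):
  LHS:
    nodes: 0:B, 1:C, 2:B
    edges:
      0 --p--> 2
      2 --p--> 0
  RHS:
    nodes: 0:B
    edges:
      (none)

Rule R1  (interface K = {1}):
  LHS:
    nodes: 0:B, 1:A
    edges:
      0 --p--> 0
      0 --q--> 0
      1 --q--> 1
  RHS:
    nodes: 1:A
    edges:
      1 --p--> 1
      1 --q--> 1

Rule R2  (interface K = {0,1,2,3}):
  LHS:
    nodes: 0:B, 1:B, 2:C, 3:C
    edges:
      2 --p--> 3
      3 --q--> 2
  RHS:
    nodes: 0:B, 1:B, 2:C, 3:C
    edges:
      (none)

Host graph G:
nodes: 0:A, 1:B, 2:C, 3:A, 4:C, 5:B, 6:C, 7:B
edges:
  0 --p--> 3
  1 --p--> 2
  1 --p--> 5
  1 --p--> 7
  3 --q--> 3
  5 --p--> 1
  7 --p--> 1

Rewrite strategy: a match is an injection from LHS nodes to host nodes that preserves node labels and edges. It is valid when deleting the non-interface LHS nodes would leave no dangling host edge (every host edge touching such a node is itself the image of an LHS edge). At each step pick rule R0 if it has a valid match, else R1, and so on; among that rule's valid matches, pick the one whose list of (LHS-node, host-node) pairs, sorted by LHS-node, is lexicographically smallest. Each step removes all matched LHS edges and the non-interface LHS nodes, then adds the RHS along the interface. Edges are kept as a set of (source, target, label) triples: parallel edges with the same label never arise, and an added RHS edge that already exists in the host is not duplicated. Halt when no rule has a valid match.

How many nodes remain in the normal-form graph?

start.  V:8 E:7  edges: 0-p->3 1-p->2 1-p->5 1-p->7 3-q->3 5-p->1 7-p->1
1. fire R0 via {0↦1, 1↦4, 2↦5}  →  V:6 E:5  edges: 0-p->3 1-p->2 1-p->7 3-q->3 7-p->1
2. fire R0 via {0↦1, 1↦6, 2↦7}  →  V:4 E:3  edges: 0-p->3 1-p->2 3-q->3
halt: no rule applies after step 2
NF nodes: {0:A, 1:B, 2:C, 3:A}

Answer: 4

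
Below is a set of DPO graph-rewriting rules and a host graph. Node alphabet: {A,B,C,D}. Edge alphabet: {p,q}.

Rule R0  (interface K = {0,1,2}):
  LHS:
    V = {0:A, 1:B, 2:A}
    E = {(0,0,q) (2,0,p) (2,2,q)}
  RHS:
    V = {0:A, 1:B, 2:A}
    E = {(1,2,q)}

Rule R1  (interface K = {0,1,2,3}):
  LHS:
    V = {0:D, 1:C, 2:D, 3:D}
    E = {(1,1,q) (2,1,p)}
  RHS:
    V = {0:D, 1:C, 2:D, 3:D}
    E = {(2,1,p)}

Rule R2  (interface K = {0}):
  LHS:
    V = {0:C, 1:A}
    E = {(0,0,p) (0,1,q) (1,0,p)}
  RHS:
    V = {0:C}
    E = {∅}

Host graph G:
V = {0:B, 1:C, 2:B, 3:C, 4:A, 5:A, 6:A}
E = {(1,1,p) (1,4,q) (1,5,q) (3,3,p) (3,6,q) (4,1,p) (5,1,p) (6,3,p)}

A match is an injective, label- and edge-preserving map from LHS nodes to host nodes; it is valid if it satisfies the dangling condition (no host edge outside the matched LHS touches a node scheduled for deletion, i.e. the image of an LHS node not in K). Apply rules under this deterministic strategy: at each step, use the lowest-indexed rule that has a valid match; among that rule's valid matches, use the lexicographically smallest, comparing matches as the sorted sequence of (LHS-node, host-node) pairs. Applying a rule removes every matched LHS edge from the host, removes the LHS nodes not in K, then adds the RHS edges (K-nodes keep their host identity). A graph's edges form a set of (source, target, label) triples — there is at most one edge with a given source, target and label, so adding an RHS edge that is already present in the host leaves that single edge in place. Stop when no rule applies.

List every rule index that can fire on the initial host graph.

Answer: [R2]

Rewrite trace:
R0: no valid match — LHS pattern not found
R1: no valid match — LHS pattern not found
R2: 3 valid matches — {0↦1, 1↦4}, {0↦1, 1↦5}, {0↦3, 1↦6}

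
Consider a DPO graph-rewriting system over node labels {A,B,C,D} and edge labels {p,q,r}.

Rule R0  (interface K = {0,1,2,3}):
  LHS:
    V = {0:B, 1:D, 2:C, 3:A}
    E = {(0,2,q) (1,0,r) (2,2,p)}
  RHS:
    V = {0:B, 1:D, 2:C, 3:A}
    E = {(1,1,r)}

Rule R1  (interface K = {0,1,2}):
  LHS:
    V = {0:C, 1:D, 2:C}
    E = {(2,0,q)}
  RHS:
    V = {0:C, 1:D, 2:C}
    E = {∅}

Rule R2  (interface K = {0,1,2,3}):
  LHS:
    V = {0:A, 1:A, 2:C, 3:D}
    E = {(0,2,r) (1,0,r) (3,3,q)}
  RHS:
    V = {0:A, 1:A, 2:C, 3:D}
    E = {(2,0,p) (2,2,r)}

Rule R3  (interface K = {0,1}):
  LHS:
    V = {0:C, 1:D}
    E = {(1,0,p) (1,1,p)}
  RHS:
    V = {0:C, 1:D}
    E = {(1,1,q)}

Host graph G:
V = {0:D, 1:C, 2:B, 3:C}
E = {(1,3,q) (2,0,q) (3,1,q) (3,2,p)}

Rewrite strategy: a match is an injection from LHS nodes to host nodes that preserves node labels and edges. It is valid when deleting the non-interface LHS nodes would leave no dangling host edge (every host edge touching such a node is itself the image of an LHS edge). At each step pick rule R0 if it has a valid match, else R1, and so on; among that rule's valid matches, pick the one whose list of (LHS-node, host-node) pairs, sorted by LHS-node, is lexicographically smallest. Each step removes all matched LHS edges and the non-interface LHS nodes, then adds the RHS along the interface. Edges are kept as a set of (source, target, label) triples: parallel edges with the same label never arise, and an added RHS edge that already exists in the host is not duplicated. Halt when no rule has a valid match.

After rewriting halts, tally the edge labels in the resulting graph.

initial: |V|=4 |E|=4  E = 1-q->3 2-q->0 3-q->1 3-p->2
step 1: apply R1 at {0↦1, 1↦0, 2↦3}  → |V|=4 |E|=3  E = 1-q->3 2-q->0 3-p->2
step 2: apply R1 at {0↦3, 1↦0, 2↦1}  → |V|=4 |E|=2  E = 2-q->0 3-p->2
final graph: no rule applies after step 2
NF edges: [(2, 0, 'q'), (3, 2, 'p')]

Answer: p:1 q:1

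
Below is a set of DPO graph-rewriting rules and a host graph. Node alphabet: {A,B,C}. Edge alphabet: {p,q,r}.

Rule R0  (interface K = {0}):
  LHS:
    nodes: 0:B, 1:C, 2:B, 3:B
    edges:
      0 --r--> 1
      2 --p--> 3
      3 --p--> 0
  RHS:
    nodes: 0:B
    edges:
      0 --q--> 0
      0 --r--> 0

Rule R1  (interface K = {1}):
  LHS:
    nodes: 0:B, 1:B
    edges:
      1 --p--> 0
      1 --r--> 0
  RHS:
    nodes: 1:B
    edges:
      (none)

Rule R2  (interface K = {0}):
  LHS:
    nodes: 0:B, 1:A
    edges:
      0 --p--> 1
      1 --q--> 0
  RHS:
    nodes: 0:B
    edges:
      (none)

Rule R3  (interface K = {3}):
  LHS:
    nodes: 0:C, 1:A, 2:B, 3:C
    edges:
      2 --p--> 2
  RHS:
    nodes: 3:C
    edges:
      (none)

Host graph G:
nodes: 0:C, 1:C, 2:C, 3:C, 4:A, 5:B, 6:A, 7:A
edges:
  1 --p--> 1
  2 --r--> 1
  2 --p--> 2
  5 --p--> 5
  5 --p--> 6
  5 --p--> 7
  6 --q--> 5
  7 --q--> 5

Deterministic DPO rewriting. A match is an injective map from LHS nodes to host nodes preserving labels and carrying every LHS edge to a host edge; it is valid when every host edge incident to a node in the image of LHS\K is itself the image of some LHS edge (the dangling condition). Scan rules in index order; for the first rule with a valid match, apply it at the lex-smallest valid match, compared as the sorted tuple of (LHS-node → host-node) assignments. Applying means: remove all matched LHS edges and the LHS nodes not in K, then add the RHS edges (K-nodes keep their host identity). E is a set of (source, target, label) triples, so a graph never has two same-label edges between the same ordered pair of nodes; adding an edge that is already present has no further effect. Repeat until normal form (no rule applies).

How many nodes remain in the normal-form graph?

start.  V:8 E:8  edges: 1-p->1 2-r->1 2-p->2 5-p->5 5-p->6 5-p->7 6-q->5 7-q->5
1. fire R2 via {0↦5, 1↦6}  →  V:7 E:6  edges: 1-p->1 2-r->1 2-p->2 5-p->5 5-p->7 7-q->5
2. fire R2 via {0↦5, 1↦7}  →  V:6 E:4  edges: 1-p->1 2-r->1 2-p->2 5-p->5
3. fire R3 via {0↦0, 1↦4, 2↦5, 3↦1}  →  V:3 E:3  edges: 1-p->1 2-r->1 2-p->2
normal form: no rule applies after step 3
NF nodes: {1:C, 2:C, 3:C}

Answer: 3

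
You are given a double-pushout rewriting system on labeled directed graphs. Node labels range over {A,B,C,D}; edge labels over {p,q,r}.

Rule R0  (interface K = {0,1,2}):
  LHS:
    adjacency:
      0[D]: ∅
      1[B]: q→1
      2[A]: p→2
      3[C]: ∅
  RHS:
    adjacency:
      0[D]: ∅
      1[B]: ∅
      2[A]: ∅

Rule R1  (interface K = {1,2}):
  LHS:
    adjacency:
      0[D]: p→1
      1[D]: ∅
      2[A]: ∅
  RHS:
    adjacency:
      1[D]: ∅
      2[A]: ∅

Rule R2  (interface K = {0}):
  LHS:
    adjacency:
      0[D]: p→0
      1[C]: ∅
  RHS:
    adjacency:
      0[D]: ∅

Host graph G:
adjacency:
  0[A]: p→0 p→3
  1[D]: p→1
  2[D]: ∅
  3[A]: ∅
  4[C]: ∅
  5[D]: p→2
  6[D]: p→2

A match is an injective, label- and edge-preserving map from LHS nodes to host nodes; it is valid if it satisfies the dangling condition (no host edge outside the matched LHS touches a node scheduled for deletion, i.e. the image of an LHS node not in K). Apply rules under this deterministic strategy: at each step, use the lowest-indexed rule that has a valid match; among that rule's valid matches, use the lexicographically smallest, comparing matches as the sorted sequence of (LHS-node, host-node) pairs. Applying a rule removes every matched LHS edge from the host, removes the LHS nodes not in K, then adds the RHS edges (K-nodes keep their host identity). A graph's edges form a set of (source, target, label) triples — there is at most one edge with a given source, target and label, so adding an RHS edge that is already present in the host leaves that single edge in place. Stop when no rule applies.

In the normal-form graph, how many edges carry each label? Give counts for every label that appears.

Answer: p:2

Derivation:
start.  V:7 E:5  edges: 0-p->0 0-p->3 1-p->1 5-p->2 6-p->2
1. fire R1 via {0↦5, 1↦2, 2↦0}  →  V:6 E:4  edges: 0-p->0 0-p->3 1-p->1 6-p->2
2. fire R1 via {0↦6, 1↦2, 2↦0}  →  V:5 E:3  edges: 0-p->0 0-p->3 1-p->1
3. fire R2 via {0↦1, 1↦4}  →  V:4 E:2  edges: 0-p->0 0-p->3
final graph: no rule applies after step 3
NF edges: [(0, 0, 'p'), (0, 3, 'p')]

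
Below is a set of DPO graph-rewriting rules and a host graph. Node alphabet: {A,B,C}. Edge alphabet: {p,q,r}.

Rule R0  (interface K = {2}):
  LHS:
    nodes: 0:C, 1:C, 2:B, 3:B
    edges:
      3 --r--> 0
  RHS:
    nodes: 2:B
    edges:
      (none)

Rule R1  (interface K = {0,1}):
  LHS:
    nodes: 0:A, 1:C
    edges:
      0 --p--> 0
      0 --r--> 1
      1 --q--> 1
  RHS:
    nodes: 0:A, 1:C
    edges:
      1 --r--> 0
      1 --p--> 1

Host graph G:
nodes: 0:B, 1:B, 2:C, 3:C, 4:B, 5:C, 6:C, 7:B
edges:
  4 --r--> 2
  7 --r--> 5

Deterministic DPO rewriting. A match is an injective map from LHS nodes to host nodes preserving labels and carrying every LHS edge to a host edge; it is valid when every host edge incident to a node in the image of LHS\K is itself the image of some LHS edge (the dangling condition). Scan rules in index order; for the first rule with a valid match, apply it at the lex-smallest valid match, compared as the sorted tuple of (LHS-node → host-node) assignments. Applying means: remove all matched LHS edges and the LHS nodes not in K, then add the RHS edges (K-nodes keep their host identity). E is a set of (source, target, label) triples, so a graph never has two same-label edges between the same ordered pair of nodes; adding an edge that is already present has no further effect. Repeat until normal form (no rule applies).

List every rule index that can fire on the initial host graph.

R0: 12 valid matches — {0↦2, 1↦3, 2↦0, 3↦4}, {0↦2, 1↦3, 2↦1, 3↦4}, {0↦2, 1↦3, 2↦7, 3↦4} (+9 more)
R1: no valid match — LHS pattern not found

Answer: [R0]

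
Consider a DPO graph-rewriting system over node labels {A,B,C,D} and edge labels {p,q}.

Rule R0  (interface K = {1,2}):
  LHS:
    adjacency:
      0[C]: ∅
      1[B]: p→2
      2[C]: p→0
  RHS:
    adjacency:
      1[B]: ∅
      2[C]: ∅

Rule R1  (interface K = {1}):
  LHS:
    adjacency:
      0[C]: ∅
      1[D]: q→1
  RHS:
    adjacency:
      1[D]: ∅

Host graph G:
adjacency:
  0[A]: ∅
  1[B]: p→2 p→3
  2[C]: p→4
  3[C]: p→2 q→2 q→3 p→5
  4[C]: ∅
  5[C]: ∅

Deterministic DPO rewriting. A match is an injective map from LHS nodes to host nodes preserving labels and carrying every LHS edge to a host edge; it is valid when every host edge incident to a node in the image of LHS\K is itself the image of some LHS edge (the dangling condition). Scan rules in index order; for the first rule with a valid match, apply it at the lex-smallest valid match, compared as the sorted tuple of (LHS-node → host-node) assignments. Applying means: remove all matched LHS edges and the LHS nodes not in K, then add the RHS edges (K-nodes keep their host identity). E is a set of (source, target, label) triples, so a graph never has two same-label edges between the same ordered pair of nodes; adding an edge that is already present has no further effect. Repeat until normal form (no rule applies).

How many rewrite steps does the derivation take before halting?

Answer: 2

Steps:
start.  V:6 E:7  edges: 1-p->2 1-p->3 2-p->4 3-p->2 3-q->2 3-q->3 3-p->5
1. fire R0 via {0↦4, 1↦1, 2↦2}  →  V:5 E:5  edges: 1-p->3 3-p->2 3-q->2 3-q->3 3-p->5
2. fire R0 via {0↦5, 1↦1, 2↦3}  →  V:4 E:3  edges: 3-p->2 3-q->2 3-q->3
halt: no rule applies after step 2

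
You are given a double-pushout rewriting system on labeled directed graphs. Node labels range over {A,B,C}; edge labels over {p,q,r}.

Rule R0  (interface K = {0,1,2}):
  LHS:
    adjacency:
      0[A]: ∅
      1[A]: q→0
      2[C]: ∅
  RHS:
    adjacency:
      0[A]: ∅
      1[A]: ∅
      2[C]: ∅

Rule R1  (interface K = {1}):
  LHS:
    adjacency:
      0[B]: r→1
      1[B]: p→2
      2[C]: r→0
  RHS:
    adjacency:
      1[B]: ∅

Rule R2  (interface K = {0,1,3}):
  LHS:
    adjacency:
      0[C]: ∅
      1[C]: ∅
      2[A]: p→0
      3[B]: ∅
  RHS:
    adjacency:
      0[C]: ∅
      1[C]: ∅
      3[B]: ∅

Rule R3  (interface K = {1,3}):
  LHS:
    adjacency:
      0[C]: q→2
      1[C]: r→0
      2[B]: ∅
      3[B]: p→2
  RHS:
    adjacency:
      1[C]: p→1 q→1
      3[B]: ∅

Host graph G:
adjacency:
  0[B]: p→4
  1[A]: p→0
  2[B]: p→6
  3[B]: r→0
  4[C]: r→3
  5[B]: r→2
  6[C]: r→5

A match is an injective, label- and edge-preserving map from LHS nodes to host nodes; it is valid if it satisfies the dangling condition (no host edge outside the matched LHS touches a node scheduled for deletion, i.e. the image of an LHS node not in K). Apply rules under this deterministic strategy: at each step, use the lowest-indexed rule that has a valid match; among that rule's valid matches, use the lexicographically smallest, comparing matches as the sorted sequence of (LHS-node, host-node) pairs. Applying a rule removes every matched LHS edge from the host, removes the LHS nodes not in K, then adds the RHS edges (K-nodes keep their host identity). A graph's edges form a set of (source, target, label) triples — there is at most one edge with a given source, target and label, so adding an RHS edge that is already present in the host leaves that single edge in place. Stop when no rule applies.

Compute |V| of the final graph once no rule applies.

Answer: 3

Steps:
start.  V:7 E:7  edges: 0-p->4 1-p->0 2-p->6 3-r->0 4-r->3 5-r->2 6-r->5
1. fire R1 via {0↦3, 1↦0, 2↦4}  →  V:5 E:4  edges: 1-p->0 2-p->6 5-r->2 6-r->5
2. fire R1 via {0↦5, 1↦2, 2↦6}  →  V:3 E:1  edges: 1-p->0
halt: no rule applies after step 2
NF nodes: {0:B, 1:A, 2:B}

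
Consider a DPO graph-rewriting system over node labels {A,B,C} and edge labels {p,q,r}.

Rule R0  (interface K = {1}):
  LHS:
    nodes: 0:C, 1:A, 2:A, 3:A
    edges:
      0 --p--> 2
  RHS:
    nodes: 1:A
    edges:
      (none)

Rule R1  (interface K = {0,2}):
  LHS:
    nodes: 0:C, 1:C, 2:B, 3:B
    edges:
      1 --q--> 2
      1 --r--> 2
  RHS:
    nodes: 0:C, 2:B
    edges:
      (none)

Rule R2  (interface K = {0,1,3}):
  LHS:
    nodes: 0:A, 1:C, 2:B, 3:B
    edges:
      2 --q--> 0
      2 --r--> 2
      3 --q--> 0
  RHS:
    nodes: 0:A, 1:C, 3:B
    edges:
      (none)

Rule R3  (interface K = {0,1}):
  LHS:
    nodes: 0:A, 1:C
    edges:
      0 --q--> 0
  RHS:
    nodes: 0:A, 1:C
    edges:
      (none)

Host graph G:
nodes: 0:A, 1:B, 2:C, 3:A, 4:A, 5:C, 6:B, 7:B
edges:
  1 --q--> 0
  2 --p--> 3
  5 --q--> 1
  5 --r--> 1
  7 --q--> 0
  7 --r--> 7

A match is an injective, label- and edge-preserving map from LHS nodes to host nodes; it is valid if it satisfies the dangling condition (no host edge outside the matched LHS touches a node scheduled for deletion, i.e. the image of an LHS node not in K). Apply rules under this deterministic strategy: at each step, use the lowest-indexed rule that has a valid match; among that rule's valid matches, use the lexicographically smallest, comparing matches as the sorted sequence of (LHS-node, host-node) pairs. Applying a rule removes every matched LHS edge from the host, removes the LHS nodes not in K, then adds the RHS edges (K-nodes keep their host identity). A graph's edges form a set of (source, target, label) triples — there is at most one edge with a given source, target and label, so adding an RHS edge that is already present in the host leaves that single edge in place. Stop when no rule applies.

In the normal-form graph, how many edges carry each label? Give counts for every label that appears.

initial: |V|=8 |E|=6  E = 1-q->0 2-p->3 5-q->1 5-r->1 7-q->0 7-r->7
step 1: apply R0 at {0↦2, 1↦0, 2↦3, 3↦4}  → |V|=5 |E|=5  E = 1-q->0 5-q->1 5-r->1 7-q->0 7-r->7
step 2: apply R2 at {0↦0, 1↦5, 2↦7, 3↦1}  → |V|=4 |E|=2  E = 5-q->1 5-r->1
final graph: no rule applies after step 2
NF edges: [(5, 1, 'q'), (5, 1, 'r')]

Answer: q:1 r:1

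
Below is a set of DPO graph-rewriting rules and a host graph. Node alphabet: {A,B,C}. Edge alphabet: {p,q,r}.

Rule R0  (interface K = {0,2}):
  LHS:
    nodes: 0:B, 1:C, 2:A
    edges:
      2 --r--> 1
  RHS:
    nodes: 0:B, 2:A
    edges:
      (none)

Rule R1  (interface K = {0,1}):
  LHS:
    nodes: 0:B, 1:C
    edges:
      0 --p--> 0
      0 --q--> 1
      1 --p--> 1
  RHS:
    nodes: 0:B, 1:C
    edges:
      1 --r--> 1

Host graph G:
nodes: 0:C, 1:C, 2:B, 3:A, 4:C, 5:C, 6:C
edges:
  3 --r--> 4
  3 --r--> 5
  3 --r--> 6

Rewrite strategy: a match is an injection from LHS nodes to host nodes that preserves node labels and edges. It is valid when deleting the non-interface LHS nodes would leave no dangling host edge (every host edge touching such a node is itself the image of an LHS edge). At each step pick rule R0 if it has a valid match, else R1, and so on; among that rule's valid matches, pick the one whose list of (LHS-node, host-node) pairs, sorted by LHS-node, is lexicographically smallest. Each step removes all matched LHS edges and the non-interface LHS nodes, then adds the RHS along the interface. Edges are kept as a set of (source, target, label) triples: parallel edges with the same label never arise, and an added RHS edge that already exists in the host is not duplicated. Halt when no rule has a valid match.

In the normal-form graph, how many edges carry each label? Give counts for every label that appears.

[0] host  ⇒  7 nodes, 3 edges  {3-r->4 3-r->5 3-r->6}
[1] R0 @ {0↦2, 1↦4, 2↦3}  ⇒  6 nodes, 2 edges  {3-r->5 3-r->6}
[2] R0 @ {0↦2, 1↦5, 2↦3}  ⇒  5 nodes, 1 edges  {3-r->6}
[3] R0 @ {0↦2, 1↦6, 2↦3}  ⇒  4 nodes, 0 edges  {∅}
normal form: no rule applies after step 3
NF edges: []

Answer: (no edges)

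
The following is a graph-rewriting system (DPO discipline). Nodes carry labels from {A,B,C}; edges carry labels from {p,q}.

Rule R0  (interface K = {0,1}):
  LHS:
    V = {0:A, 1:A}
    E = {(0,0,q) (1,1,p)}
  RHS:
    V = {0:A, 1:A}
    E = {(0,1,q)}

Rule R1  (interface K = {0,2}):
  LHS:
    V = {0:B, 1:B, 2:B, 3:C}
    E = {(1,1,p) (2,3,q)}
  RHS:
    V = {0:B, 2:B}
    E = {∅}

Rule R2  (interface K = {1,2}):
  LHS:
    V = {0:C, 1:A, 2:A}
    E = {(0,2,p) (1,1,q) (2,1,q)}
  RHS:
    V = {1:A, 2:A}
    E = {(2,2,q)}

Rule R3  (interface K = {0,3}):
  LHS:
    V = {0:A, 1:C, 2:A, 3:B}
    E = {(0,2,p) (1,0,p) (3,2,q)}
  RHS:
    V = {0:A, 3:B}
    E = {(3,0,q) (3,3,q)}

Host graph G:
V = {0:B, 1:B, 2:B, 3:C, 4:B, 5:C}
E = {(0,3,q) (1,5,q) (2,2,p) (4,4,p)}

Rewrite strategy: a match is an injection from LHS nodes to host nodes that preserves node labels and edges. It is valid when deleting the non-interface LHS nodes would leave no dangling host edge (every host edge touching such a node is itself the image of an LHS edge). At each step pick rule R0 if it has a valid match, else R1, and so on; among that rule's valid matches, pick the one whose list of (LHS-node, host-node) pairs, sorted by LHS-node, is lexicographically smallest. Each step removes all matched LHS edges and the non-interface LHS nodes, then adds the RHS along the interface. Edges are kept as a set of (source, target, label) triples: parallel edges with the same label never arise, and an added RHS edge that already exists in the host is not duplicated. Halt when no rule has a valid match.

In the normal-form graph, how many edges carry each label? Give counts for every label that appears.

Answer: (no edges)

Derivation:
[0] host  ⇒  6 nodes, 4 edges  {0-q->3 1-q->5 2-p->2 4-p->4}
[1] R1 @ {0↦0, 1↦2, 2↦1, 3↦5}  ⇒  4 nodes, 2 edges  {0-q->3 4-p->4}
[2] R1 @ {0↦1, 1↦4, 2↦0, 3↦3}  ⇒  2 nodes, 0 edges  {∅}
final graph: no rule applies after step 2
NF edges: []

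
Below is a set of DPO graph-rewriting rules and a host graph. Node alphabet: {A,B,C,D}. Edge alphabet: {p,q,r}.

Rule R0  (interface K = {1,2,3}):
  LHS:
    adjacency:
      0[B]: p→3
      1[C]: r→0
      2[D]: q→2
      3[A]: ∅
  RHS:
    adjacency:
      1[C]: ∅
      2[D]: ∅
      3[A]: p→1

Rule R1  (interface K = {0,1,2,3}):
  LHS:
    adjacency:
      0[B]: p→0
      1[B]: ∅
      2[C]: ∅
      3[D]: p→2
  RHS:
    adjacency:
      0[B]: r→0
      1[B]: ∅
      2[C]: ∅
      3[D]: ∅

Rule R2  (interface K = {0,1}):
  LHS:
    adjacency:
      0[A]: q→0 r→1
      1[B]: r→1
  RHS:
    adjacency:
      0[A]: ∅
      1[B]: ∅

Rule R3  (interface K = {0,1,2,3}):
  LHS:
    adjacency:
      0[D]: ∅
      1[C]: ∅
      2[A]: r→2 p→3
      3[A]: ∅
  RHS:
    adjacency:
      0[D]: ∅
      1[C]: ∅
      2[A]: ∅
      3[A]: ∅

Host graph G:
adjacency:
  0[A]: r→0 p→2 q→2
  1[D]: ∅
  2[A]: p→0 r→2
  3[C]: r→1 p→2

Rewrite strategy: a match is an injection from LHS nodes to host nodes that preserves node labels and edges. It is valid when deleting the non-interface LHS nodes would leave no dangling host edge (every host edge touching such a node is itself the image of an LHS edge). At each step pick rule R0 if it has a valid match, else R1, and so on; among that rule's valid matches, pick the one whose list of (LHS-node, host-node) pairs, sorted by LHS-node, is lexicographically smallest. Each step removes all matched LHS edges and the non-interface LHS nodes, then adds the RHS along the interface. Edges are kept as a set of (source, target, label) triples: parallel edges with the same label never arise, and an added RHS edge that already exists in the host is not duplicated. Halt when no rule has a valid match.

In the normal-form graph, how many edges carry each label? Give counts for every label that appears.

start.  V:4 E:7  edges: 0-r->0 0-p->2 0-q->2 2-p->0 2-r->2 3-r->1 3-p->2
1. fire R3 via {0↦1, 1↦3, 2↦0, 3↦2}  →  V:4 E:5  edges: 0-q->2 2-p->0 2-r->2 3-r->1 3-p->2
2. fire R3 via {0↦1, 1↦3, 2↦2, 3↦0}  →  V:4 E:3  edges: 0-q->2 3-r->1 3-p->2
normal form: no rule applies after step 2
NF edges: [(0, 2, 'q'), (3, 1, 'r'), (3, 2, 'p')]

Answer: p:1 q:1 r:1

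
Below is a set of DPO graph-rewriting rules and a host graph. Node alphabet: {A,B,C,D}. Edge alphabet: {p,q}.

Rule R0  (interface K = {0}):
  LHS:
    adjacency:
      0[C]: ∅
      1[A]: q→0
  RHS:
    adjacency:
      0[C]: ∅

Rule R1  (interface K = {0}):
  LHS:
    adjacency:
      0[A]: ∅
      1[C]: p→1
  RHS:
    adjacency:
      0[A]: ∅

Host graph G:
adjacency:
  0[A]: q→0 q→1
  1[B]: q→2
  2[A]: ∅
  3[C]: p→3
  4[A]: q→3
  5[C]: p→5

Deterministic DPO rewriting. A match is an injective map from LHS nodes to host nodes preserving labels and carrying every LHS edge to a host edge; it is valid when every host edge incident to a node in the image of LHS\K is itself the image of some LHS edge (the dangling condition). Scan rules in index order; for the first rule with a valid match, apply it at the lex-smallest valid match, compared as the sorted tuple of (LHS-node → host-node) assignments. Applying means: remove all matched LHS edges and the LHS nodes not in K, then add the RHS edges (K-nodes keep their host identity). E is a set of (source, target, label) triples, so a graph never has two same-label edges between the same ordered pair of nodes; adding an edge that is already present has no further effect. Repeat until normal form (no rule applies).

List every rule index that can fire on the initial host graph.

Answer: [R0,R1]

Derivation:
R0: 1 valid match — {0↦3, 1↦4}
R1: 3 valid matches — {0↦0, 1↦5}, {0↦2, 1↦5}, {0↦4, 1↦5}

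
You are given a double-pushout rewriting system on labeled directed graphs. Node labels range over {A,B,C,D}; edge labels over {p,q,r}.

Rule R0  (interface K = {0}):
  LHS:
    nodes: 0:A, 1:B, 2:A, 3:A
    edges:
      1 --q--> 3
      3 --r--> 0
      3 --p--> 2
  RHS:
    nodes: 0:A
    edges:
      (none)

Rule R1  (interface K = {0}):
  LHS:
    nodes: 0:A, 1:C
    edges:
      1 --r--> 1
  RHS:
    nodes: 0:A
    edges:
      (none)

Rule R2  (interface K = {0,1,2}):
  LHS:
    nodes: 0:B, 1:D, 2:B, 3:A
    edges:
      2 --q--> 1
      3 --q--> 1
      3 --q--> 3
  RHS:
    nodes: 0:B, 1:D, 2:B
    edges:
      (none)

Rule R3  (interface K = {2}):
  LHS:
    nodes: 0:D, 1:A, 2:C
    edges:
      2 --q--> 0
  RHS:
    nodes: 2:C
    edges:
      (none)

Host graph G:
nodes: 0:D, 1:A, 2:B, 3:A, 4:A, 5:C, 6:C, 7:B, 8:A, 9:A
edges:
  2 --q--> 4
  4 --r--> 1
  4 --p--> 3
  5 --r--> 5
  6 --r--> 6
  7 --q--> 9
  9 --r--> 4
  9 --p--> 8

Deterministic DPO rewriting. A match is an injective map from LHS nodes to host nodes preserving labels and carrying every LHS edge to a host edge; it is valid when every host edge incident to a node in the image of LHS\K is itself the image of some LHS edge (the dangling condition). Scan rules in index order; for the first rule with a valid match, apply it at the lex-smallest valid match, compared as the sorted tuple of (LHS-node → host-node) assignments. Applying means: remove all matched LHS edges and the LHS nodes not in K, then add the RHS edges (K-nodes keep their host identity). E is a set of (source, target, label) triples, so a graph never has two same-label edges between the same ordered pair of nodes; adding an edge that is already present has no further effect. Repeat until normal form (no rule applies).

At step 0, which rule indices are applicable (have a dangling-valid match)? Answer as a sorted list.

Answer: [R0,R1]

Derivation:
R0: 1 valid match — {0↦4, 1↦7, 2↦8, 3↦9}
R1: 10 valid matches — {0↦1, 1↦5}, {0↦1, 1↦6}, {0↦3, 1↦5} (+7 more)
R2: no valid match — LHS pattern not found
R3: no valid match — LHS pattern not found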